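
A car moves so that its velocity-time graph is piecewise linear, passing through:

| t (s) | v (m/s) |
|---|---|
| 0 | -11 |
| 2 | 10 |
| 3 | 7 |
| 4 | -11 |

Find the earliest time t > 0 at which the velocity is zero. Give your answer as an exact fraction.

t = 22/21 s

v changes sign on 0–2 s (from -11 to 10); the graph is linear there, so v = 0 at t = 0 + (11)·(2 − 0)/(10 − -11) = 22/21 s.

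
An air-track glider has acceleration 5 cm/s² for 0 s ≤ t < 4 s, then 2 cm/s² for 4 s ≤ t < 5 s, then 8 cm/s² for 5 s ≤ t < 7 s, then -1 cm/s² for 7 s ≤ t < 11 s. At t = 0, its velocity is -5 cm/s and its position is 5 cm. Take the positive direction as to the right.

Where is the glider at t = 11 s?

On each constant-a segment, Δv = aΔt and Δx = v₀Δt + ½aΔt²; chain segment to segment.
0–4 s: v starts -5 cm/s; Δx = -5·4 + ½·5·4² = 20 cm; v ends 15 cm/s.
4–5 s: v starts 15 cm/s; Δx = 15·1 + ½·2·1² = 16 cm; v ends 17 cm/s.
5–7 s: v starts 17 cm/s; Δx = 17·2 + ½·8·2² = 50 cm; v ends 33 cm/s.
7–11 s: v starts 33 cm/s; Δx = 33·4 + ½·-1·4² = 124 cm; v ends 29 cm/s.
x(11) = 5 + Σ Δx = 215 cm.

215 cm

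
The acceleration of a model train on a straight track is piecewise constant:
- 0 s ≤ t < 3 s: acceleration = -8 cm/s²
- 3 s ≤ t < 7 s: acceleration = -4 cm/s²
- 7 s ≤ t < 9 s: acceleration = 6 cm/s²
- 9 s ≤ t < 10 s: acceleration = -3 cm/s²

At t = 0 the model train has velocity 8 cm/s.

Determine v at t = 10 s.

Δv equals the area under the a-t graph; then v = v₀ + Δv.
0–3 s: -8 × 3 = -24 cm/s
3–7 s: -4 × 4 = -16 cm/s
7–9 s: 6 × 2 = 12 cm/s
9–10 s: -3 × 1 = -3 cm/s
Δv = -31 cm/s, so v(10) = 8 + (-31) = -23 cm/s.

-23 cm/s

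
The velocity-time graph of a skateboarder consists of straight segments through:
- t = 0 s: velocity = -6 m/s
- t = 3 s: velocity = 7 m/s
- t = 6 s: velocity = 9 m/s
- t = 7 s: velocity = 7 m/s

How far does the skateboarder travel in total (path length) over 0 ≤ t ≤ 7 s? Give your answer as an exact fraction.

1087/26 m

Distance (not displacement) is the total path length: add the absolute areas under v-t.
0–3 s: v = 0 at t = 18/13 s; triangle areas 54/13 + 147/26 = 255/26 m
3–6 s: |½(7 + 9)(3)| = 24 m
6–7 s: |½(9 + 7)(1)| = 8 m
Total distance = 1087/26 m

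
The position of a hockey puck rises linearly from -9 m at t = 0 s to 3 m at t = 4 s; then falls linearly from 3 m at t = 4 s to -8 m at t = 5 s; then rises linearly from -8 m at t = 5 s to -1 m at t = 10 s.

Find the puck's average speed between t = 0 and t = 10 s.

3 m/s

Average speed = (total path length)/(elapsed time); on a piecewise-linear x-t graph the path length is Σ|Δx|.
0–4 s: |Δx| = |3 − -9| = 12 m
4–5 s: |Δx| = |-8 − 3| = 11 m
5–10 s: |Δx| = |-1 − -8| = 7 m
Total path = 30 m; average speed = 30/10 = 3 m/s.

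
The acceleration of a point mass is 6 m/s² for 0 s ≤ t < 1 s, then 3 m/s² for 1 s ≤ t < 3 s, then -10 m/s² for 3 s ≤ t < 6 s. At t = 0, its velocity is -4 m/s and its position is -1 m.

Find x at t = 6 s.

On each constant-a segment, Δv = aΔt and Δx = v₀Δt + ½aΔt²; chain segment to segment.
0–1 s: v starts -4 m/s; Δx = -4·1 + ½·6·1² = -1 m; v ends 2 m/s.
1–3 s: v starts 2 m/s; Δx = 2·2 + ½·3·2² = 10 m; v ends 8 m/s.
3–6 s: v starts 8 m/s; Δx = 8·3 + ½·-10·3² = -21 m; v ends -22 m/s.
x(6) = -1 + Σ Δx = -13 m.

-13 m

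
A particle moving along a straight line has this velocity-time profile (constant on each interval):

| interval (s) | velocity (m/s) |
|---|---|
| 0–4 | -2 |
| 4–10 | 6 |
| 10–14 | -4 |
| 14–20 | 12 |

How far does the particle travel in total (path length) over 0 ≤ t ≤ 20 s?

132 m

Total distance travelled is ∫|v| dt — sum the magnitudes of each area piece.
0–4 s: |-2| × 4 = 8 m
4–10 s: |6| × 6 = 36 m
10–14 s: |-4| × 4 = 16 m
14–20 s: |12| × 6 = 72 m
Total distance = 132 m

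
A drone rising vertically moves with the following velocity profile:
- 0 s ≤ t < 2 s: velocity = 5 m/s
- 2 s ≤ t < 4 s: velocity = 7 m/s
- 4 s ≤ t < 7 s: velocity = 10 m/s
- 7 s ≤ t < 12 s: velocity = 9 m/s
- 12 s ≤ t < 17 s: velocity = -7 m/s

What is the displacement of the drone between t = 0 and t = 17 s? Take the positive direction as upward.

64 m

Displacement is the signed area under the v-t curve.
0–2 s: 5 × 2 = 10 m
2–4 s: 7 × 2 = 14 m
4–7 s: 10 × 3 = 30 m
7–12 s: 9 × 5 = 45 m
12–17 s: -7 × 5 = -35 m
Net displacement = 64 m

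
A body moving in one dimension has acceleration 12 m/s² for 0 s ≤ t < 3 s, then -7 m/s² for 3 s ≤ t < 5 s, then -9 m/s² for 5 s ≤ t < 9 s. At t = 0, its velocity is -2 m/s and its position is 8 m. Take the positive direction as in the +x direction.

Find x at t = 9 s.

On each constant-a segment, Δv = aΔt and Δx = v₀Δt + ½aΔt²; chain segment to segment.
0–3 s: v starts -2 m/s; Δx = -2·3 + ½·12·3² = 48 m; v ends 34 m/s.
3–5 s: v starts 34 m/s; Δx = 34·2 + ½·-7·2² = 54 m; v ends 20 m/s.
5–9 s: v starts 20 m/s; Δx = 20·4 + ½·-9·4² = 8 m; v ends -16 m/s.
x(9) = 8 + Σ Δx = 118 m.

118 m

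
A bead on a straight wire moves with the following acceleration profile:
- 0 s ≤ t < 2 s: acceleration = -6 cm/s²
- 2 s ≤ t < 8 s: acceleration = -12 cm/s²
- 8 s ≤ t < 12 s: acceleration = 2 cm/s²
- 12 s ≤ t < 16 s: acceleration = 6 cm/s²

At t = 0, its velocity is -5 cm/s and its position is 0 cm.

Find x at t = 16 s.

On each constant-a segment, Δv = aΔt and Δx = v₀Δt + ½aΔt²; chain segment to segment.
0–2 s: v starts -5 cm/s; Δx = -5·2 + ½·-6·2² = -22 cm; v ends -17 cm/s.
2–8 s: v starts -17 cm/s; Δx = -17·6 + ½·-12·6² = -318 cm; v ends -89 cm/s.
8–12 s: v starts -89 cm/s; Δx = -89·4 + ½·2·4² = -340 cm; v ends -81 cm/s.
12–16 s: v starts -81 cm/s; Δx = -81·4 + ½·6·4² = -276 cm; v ends -57 cm/s.
x(16) = 0 + Σ Δx = -956 cm.

-956 cm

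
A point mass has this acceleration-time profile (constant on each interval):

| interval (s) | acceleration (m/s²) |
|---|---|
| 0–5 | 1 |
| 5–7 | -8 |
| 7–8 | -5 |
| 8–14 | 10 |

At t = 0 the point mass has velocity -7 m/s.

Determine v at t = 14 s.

Δv equals the area under the a-t graph; then v = v₀ + Δv.
0–5 s: 1 × 5 = 5 m/s
5–7 s: -8 × 2 = -16 m/s
7–8 s: -5 × 1 = -5 m/s
8–14 s: 10 × 6 = 60 m/s
Δv = 44 m/s, so v(14) = -7 + (44) = 37 m/s.

37 m/s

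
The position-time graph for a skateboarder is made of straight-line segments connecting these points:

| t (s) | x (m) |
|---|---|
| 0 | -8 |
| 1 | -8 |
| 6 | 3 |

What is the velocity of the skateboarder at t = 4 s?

2.2 m/s

Velocity is the slope of the x-t graph on 1–6 s: (3 − -8)/(6 − 1) = 2.2 m/s.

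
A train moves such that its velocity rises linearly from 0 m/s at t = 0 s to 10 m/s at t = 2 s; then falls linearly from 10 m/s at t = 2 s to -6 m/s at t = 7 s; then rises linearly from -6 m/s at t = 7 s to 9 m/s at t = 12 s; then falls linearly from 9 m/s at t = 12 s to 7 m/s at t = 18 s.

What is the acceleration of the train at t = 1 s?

5 m/s²

Acceleration is the slope of the v-t graph on 0–2 s: (10 − 0)/(2 − 0) = 5 m/s².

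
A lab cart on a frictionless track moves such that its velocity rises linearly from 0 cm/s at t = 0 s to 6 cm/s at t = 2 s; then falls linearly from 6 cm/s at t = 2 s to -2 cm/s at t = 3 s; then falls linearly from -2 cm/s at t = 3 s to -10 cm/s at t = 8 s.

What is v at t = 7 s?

-8.4 cm/s

On 3–8 s the graph is linear from -2 to -10 cm/s: v(7) = -2 + (-10 − -2)·(7 − 3)/(8 − 3) = -8.4 cm/s.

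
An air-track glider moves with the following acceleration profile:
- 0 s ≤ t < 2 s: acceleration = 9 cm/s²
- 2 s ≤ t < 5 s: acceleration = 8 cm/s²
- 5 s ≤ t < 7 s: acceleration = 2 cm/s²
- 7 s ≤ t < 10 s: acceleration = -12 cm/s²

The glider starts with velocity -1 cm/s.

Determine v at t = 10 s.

9 cm/s

Δv equals the area under the a-t graph; then v = v₀ + Δv.
0–2 s: 9 × 2 = 18 cm/s
2–5 s: 8 × 3 = 24 cm/s
5–7 s: 2 × 2 = 4 cm/s
7–10 s: -12 × 3 = -36 cm/s
Δv = 10 cm/s, so v(10) = -1 + (10) = 9 cm/s.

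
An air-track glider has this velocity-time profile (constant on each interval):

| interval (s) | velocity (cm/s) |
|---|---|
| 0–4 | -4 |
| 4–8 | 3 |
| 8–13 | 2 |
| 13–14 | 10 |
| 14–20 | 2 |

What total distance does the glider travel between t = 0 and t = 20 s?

Distance (not displacement) is the total path length: add the absolute areas under v-t.
0–4 s: |-4| × 4 = 16 cm
4–8 s: |3| × 4 = 12 cm
8–13 s: |2| × 5 = 10 cm
13–14 s: |10| × 1 = 10 cm
14–20 s: |2| × 6 = 12 cm
Total distance = 60 cm

60 cm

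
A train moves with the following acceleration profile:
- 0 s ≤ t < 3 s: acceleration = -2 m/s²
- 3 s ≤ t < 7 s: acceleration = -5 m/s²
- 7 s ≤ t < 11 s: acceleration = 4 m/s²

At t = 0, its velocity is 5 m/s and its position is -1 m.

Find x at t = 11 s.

On each constant-a segment, Δv = aΔt and Δx = v₀Δt + ½aΔt²; chain segment to segment.
0–3 s: v starts 5 m/s; Δx = 5·3 + ½·-2·3² = 6 m; v ends -1 m/s.
3–7 s: v starts -1 m/s; Δx = -1·4 + ½·-5·4² = -44 m; v ends -21 m/s.
7–11 s: v starts -21 m/s; Δx = -21·4 + ½·4·4² = -52 m; v ends -5 m/s.
x(11) = -1 + Σ Δx = -91 m.

-91 m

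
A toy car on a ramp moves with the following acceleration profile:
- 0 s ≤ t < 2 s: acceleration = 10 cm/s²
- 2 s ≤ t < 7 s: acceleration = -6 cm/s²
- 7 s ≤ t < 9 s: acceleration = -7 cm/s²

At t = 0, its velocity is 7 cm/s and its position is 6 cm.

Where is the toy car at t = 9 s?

80 cm

On each constant-a segment, Δv = aΔt and Δx = v₀Δt + ½aΔt²; chain segment to segment.
0–2 s: v starts 7 cm/s; Δx = 7·2 + ½·10·2² = 34 cm; v ends 27 cm/s.
2–7 s: v starts 27 cm/s; Δx = 27·5 + ½·-6·5² = 60 cm; v ends -3 cm/s.
7–9 s: v starts -3 cm/s; Δx = -3·2 + ½·-7·2² = -20 cm; v ends -17 cm/s.
x(9) = 6 + Σ Δx = 80 cm.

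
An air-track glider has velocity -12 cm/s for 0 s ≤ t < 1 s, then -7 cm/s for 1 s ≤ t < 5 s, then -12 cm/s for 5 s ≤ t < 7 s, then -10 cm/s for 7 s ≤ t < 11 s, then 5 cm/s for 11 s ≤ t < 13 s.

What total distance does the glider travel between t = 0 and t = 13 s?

114 cm

Total distance travelled is ∫|v| dt — sum the magnitudes of each area piece.
0–1 s: |-12| × 1 = 12 cm
1–5 s: |-7| × 4 = 28 cm
5–7 s: |-12| × 2 = 24 cm
7–11 s: |-10| × 4 = 40 cm
11–13 s: |5| × 2 = 10 cm
Total distance = 114 cm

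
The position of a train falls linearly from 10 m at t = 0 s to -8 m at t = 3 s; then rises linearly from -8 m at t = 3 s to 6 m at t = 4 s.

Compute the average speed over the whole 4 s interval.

8 m/s

Average speed = (total path length)/(elapsed time); on a piecewise-linear x-t graph the path length is Σ|Δx|.
0–3 s: |Δx| = |-8 − 10| = 18 m
3–4 s: |Δx| = |6 − -8| = 14 m
Total path = 32 m; average speed = 32/4 = 8 m/s.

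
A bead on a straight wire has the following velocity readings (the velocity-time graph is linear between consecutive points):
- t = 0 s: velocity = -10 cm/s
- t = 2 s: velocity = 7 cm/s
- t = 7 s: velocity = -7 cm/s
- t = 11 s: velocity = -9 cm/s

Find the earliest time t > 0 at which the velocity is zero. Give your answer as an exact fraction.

v changes sign on 0–2 s (from -10 to 7); the graph is linear there, so v = 0 at t = 0 + (10)·(2 − 0)/(7 − -10) = 20/17 s.

t = 20/17 s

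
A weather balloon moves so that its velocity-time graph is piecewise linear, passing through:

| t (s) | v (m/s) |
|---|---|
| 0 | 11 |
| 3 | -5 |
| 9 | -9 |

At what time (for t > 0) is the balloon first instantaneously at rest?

t = 2.0625 s

v changes sign on 0–3 s (from 11 to -5); the graph is linear there, so v = 0 at t = 0 + (-11)·(3 − 0)/(-5 − 11) = 2.0625 s.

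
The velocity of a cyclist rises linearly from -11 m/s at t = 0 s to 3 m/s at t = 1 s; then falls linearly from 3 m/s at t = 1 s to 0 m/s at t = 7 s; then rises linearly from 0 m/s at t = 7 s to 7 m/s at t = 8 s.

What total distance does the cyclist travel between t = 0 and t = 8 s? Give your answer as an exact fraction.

120/7 m

Distance (not displacement) is the total path length: add the absolute areas under v-t.
0–1 s: v = 0 at t = 11/14 s; triangle areas 121/28 + 9/28 = 65/14 m
1–7 s: |½(3 + 0)(6)| = 9 m
7–8 s: |½(0 + 7)(1)| = 3.5 m
Total distance = 120/7 m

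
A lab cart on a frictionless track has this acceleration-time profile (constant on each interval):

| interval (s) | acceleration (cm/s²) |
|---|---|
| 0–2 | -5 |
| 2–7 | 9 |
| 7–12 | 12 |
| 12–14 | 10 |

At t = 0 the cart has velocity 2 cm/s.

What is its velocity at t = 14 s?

Δv equals the area under the a-t graph; then v = v₀ + Δv.
0–2 s: -5 × 2 = -10 cm/s
2–7 s: 9 × 5 = 45 cm/s
7–12 s: 12 × 5 = 60 cm/s
12–14 s: 10 × 2 = 20 cm/s
Δv = 115 cm/s, so v(14) = 2 + (115) = 117 cm/s.

117 cm/s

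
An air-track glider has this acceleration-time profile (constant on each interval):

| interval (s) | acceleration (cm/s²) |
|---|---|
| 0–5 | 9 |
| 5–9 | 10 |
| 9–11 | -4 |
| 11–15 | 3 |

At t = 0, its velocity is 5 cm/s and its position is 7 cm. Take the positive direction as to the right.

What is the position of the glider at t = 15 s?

948.5 cm

On each constant-a segment, Δv = aΔt and Δx = v₀Δt + ½aΔt²; chain segment to segment.
0–5 s: v starts 5 cm/s; Δx = 5·5 + ½·9·5² = 137.5 cm; v ends 50 cm/s.
5–9 s: v starts 50 cm/s; Δx = 50·4 + ½·10·4² = 280 cm; v ends 90 cm/s.
9–11 s: v starts 90 cm/s; Δx = 90·2 + ½·-4·2² = 172 cm; v ends 82 cm/s.
11–15 s: v starts 82 cm/s; Δx = 82·4 + ½·3·4² = 352 cm; v ends 94 cm/s.
x(15) = 7 + Σ Δx = 948.5 cm.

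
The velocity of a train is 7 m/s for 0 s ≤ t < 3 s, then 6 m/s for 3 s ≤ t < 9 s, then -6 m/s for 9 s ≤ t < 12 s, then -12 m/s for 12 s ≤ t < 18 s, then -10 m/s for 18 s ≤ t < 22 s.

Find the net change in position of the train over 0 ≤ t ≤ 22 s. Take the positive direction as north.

Displacement is the signed area under the v-t curve.
0–3 s: 7 × 3 = 21 m
3–9 s: 6 × 6 = 36 m
9–12 s: -6 × 3 = -18 m
12–18 s: -12 × 6 = -72 m
18–22 s: -10 × 4 = -40 m
Net displacement = -73 m

-73 m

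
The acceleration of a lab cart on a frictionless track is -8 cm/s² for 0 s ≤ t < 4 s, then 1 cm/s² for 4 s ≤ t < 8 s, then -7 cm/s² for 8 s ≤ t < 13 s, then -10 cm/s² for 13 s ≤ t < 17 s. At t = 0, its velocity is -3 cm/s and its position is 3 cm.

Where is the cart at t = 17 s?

On each constant-a segment, Δv = aΔt and Δx = v₀Δt + ½aΔt²; chain segment to segment.
0–4 s: v starts -3 cm/s; Δx = -3·4 + ½·-8·4² = -76 cm; v ends -35 cm/s.
4–8 s: v starts -35 cm/s; Δx = -35·4 + ½·1·4² = -132 cm; v ends -31 cm/s.
8–13 s: v starts -31 cm/s; Δx = -31·5 + ½·-7·5² = -242.5 cm; v ends -66 cm/s.
13–17 s: v starts -66 cm/s; Δx = -66·4 + ½·-10·4² = -344 cm; v ends -106 cm/s.
x(17) = 3 + Σ Δx = -791.5 cm.

-791.5 cm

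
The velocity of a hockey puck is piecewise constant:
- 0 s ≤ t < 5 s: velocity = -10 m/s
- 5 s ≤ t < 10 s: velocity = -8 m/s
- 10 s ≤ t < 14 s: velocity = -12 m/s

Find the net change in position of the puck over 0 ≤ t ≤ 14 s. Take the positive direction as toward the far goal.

Displacement is the signed area under the v-t curve.
0–5 s: -10 × 5 = -50 m
5–10 s: -8 × 5 = -40 m
10–14 s: -12 × 4 = -48 m
Net displacement = -138 m

-138 m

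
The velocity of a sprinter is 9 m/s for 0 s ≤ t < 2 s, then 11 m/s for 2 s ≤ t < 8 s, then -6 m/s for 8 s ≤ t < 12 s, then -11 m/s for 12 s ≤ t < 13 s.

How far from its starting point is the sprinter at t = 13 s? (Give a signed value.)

49 m

Net displacement equals the area under the velocity-time graph (areas below the axis count negative).
0–2 s: 9 × 2 = 18 m
2–8 s: 11 × 6 = 66 m
8–12 s: -6 × 4 = -24 m
12–13 s: -11 × 1 = -11 m
Net displacement = 49 m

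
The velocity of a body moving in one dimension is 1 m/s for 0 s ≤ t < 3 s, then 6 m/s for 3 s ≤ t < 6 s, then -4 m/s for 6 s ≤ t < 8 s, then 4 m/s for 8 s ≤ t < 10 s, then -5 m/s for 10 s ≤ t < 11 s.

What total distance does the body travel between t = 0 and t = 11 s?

42 m

Distance (not displacement) is the total path length: add the absolute areas under v-t.
0–3 s: |1| × 3 = 3 m
3–6 s: |6| × 3 = 18 m
6–8 s: |-4| × 2 = 8 m
8–10 s: |4| × 2 = 8 m
10–11 s: |-5| × 1 = 5 m
Total distance = 42 m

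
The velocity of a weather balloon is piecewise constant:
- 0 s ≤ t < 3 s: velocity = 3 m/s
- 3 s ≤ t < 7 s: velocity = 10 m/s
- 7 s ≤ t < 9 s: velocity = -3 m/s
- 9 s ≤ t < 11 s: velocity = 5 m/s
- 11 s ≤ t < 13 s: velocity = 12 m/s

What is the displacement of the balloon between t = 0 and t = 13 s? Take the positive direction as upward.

Displacement is the signed area under the v-t curve.
0–3 s: 3 × 3 = 9 m
3–7 s: 10 × 4 = 40 m
7–9 s: -3 × 2 = -6 m
9–11 s: 5 × 2 = 10 m
11–13 s: 12 × 2 = 24 m
Net displacement = 77 m

77 m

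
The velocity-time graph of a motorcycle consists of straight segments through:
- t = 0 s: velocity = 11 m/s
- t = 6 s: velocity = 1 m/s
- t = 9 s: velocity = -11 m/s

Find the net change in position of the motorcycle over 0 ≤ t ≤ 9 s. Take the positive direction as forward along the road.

Displacement is the signed area under the v-t curve.
0–6 s: ½(11 + 1)(6) = 36 m
6–9 s: ½(1 + -11)(3) = -15 m
Net displacement = 21 m

21 m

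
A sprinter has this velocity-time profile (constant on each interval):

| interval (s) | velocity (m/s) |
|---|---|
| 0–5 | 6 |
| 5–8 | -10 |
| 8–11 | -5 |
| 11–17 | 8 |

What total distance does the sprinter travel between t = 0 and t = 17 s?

Total distance travelled is ∫|v| dt — sum the magnitudes of each area piece.
0–5 s: |6| × 5 = 30 m
5–8 s: |-10| × 3 = 30 m
8–11 s: |-5| × 3 = 15 m
11–17 s: |8| × 6 = 48 m
Total distance = 123 m

123 m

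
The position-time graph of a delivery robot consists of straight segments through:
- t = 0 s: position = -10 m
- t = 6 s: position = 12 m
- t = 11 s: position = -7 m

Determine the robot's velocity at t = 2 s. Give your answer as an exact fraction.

Velocity is the slope of the x-t graph on 0–6 s: (12 − -10)/(6 − 0) = 11/3 m/s.

11/3 m/s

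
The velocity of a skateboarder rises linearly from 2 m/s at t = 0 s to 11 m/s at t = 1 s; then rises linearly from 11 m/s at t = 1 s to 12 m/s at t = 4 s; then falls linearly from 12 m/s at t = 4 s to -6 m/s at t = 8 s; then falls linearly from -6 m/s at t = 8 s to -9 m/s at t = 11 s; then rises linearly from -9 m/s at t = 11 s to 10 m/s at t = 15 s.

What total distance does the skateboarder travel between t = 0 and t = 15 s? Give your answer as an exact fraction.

3897/38 m

Distance (not displacement) is the total path length: add the absolute areas under v-t.
0–1 s: |½(2 + 11)(1)| = 6.5 m
1–4 s: |½(11 + 12)(3)| = 34.5 m
4–8 s: v = 0 at t = 20/3 s; triangle areas 16 + 4 = 20 m
8–11 s: |½(-6 + -9)(3)| = 22.5 m
11–15 s: v = 0 at t = 245/19 s; triangle areas 162/19 + 200/19 = 362/19 m
Total distance = 3897/38 m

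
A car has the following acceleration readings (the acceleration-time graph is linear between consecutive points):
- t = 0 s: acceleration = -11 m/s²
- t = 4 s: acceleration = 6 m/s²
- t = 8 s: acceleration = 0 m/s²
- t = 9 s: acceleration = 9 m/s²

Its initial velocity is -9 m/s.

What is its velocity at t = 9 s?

-2.5 m/s

Δv equals the area under the a-t graph; then v = v₀ + Δv.
0–4 s: ½(-11 + 6)(4) = -10 m/s
4–8 s: ½(6 + 0)(4) = 12 m/s
8–9 s: ½(0 + 9)(1) = 4.5 m/s
Δv = 6.5 m/s, so v(9) = -9 + (6.5) = -2.5 m/s.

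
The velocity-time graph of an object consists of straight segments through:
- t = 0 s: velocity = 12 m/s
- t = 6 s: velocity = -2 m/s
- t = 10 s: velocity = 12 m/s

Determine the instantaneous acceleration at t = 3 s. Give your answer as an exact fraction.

Acceleration is the slope of the v-t graph on 0–6 s: (-2 − 12)/(6 − 0) = -7/3 m/s².

-7/3 m/s²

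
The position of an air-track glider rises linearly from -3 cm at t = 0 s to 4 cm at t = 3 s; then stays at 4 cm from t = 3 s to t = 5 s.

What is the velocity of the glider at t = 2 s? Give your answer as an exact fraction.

7/3 cm/s

Velocity is the slope of the x-t graph on 0–3 s: (4 − -3)/(3 − 0) = 7/3 cm/s.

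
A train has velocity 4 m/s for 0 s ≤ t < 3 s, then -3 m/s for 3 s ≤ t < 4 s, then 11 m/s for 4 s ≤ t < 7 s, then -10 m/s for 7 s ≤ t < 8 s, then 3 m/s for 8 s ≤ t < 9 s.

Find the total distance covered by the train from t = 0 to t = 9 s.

Distance (not displacement) is the total path length: add the absolute areas under v-t.
0–3 s: |4| × 3 = 12 m
3–4 s: |-3| × 1 = 3 m
4–7 s: |11| × 3 = 33 m
7–8 s: |-10| × 1 = 10 m
8–9 s: |3| × 1 = 3 m
Total distance = 61 m

61 m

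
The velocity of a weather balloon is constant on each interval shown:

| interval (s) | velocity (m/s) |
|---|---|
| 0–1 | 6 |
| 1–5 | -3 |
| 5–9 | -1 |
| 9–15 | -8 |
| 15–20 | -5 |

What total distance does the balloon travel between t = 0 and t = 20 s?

Distance (not displacement) is the total path length: add the absolute areas under v-t.
0–1 s: |6| × 1 = 6 m
1–5 s: |-3| × 4 = 12 m
5–9 s: |-1| × 4 = 4 m
9–15 s: |-8| × 6 = 48 m
15–20 s: |-5| × 5 = 25 m
Total distance = 95 m

95 m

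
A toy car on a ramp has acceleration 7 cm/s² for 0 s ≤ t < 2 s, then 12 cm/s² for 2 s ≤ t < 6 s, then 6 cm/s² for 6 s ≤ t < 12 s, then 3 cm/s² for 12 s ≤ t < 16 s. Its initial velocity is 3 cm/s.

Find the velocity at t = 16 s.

Δv equals the area under the a-t graph; then v = v₀ + Δv.
0–2 s: 7 × 2 = 14 cm/s
2–6 s: 12 × 4 = 48 cm/s
6–12 s: 6 × 6 = 36 cm/s
12–16 s: 3 × 4 = 12 cm/s
Δv = 110 cm/s, so v(16) = 3 + (110) = 113 cm/s.

113 cm/s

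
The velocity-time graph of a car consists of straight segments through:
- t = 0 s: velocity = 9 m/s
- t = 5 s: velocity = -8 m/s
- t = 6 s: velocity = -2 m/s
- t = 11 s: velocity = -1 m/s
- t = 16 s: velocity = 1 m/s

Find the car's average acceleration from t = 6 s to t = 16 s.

0.3 m/s²

Average acceleration = Δv/Δt = (1 − -2)/(16 − 6) = 0.3 m/s².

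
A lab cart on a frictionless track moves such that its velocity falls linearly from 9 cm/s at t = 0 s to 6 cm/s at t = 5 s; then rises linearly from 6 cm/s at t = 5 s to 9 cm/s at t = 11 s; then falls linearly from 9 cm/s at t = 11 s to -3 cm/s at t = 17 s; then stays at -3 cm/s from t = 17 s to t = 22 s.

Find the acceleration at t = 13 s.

Acceleration is the slope of the v-t graph on 11–17 s: (-3 − 9)/(17 − 11) = -2 cm/s².

-2 cm/s²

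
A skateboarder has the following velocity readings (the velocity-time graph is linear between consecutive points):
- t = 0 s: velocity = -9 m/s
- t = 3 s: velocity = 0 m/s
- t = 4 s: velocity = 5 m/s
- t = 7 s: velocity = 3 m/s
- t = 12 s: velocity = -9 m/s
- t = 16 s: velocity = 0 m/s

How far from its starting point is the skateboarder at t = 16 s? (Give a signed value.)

-32 m

Net displacement equals the area under the velocity-time graph (areas below the axis count negative).
0–3 s: ½(-9 + 0)(3) = -13.5 m
3–4 s: ½(0 + 5)(1) = 2.5 m
4–7 s: ½(5 + 3)(3) = 12 m
7–12 s: ½(3 + -9)(5) = -15 m
12–16 s: ½(-9 + 0)(4) = -18 m
Net displacement = -32 m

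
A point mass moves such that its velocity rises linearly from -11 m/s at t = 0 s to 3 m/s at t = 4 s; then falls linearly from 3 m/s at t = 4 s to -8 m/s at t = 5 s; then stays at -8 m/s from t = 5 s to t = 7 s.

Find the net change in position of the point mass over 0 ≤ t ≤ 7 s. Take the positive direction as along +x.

Displacement is the signed area under the v-t curve.
0–4 s: ½(-11 + 3)(4) = -16 m
4–5 s: ½(3 + -8)(1) = -2.5 m
5–7 s: -8 × 2 = -16 m
Net displacement = -34.5 m

-34.5 m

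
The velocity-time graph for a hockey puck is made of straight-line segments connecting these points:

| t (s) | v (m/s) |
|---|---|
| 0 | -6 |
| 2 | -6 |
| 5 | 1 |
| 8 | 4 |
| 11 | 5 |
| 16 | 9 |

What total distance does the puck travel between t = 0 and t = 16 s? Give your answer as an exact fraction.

Distance (not displacement) is the total path length: add the absolute areas under v-t.
0–2 s: |-6| × 2 = 12 m
2–5 s: v = 0 at t = 32/7 s; triangle areas 54/7 + 3/14 = 111/14 m
5–8 s: |½(1 + 4)(3)| = 7.5 m
8–11 s: |½(4 + 5)(3)| = 13.5 m
11–16 s: |½(5 + 9)(5)| = 35 m
Total distance = 1063/14 m

1063/14 m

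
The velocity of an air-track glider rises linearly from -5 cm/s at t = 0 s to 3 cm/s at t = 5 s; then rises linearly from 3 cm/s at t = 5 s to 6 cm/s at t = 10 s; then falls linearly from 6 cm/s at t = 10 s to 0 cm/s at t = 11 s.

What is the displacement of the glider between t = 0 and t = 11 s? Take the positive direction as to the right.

Net displacement equals the area under the velocity-time graph (areas below the axis count negative).
0–5 s: ½(-5 + 3)(5) = -5 cm
5–10 s: ½(3 + 6)(5) = 22.5 cm
10–11 s: ½(6 + 0)(1) = 3 cm
Net displacement = 20.5 cm

20.5 cm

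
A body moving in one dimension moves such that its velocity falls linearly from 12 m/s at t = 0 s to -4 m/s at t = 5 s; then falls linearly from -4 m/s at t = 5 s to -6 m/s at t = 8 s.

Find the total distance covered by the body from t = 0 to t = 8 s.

Distance (not displacement) is the total path length: add the absolute areas under v-t.
0–5 s: v = 0 at t = 3.75 s; triangle areas 22.5 + 2.5 = 25 m
5–8 s: |½(-4 + -6)(3)| = 15 m
Total distance = 40 m

40 m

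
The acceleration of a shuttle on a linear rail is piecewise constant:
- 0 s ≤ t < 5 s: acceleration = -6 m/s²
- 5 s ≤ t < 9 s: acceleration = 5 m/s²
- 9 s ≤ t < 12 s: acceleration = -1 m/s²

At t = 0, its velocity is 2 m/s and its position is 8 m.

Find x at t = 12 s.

On each constant-a segment, Δv = aΔt and Δx = v₀Δt + ½aΔt²; chain segment to segment.
0–5 s: v starts 2 m/s; Δx = 2·5 + ½·-6·5² = -65 m; v ends -28 m/s.
5–9 s: v starts -28 m/s; Δx = -28·4 + ½·5·4² = -72 m; v ends -8 m/s.
9–12 s: v starts -8 m/s; Δx = -8·3 + ½·-1·3² = -28.5 m; v ends -11 m/s.
x(12) = 8 + Σ Δx = -157.5 m.

-157.5 m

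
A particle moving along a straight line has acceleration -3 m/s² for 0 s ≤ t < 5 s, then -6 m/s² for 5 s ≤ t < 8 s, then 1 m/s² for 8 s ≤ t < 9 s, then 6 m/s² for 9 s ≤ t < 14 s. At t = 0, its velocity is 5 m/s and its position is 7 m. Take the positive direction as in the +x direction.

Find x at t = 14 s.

-150 m

On each constant-a segment, Δv = aΔt and Δx = v₀Δt + ½aΔt²; chain segment to segment.
0–5 s: v starts 5 m/s; Δx = 5·5 + ½·-3·5² = -12.5 m; v ends -10 m/s.
5–8 s: v starts -10 m/s; Δx = -10·3 + ½·-6·3² = -57 m; v ends -28 m/s.
8–9 s: v starts -28 m/s; Δx = -28·1 + ½·1·1² = -27.5 m; v ends -27 m/s.
9–14 s: v starts -27 m/s; Δx = -27·5 + ½·6·5² = -60 m; v ends 3 m/s.
x(14) = 7 + Σ Δx = -150 m.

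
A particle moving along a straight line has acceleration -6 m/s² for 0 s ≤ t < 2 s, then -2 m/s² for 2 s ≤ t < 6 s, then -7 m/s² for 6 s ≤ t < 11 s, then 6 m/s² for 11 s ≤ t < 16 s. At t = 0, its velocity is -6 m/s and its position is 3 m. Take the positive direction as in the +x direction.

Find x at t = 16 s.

On each constant-a segment, Δv = aΔt and Δx = v₀Δt + ½aΔt²; chain segment to segment.
0–2 s: v starts -6 m/s; Δx = -6·2 + ½·-6·2² = -24 m; v ends -18 m/s.
2–6 s: v starts -18 m/s; Δx = -18·4 + ½·-2·4² = -88 m; v ends -26 m/s.
6–11 s: v starts -26 m/s; Δx = -26·5 + ½·-7·5² = -217.5 m; v ends -61 m/s.
11–16 s: v starts -61 m/s; Δx = -61·5 + ½·6·5² = -230 m; v ends -31 m/s.
x(16) = 3 + Σ Δx = -556.5 m.

-556.5 m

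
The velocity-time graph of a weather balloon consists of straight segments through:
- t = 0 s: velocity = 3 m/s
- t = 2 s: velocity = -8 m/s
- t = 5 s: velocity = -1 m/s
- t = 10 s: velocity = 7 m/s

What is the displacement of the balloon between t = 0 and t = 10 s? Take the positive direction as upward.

Net displacement equals the area under the velocity-time graph (areas below the axis count negative).
0–2 s: ½(3 + -8)(2) = -5 m
2–5 s: ½(-8 + -1)(3) = -13.5 m
5–10 s: ½(-1 + 7)(5) = 15 m
Net displacement = -3.5 m

-3.5 m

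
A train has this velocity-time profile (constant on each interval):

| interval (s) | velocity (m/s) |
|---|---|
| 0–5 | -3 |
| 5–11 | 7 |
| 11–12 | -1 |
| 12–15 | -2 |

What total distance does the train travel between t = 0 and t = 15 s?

Distance (not displacement) is the total path length: add the absolute areas under v-t.
0–5 s: |-3| × 5 = 15 m
5–11 s: |7| × 6 = 42 m
11–12 s: |-1| × 1 = 1 m
12–15 s: |-2| × 3 = 6 m
Total distance = 64 m

64 m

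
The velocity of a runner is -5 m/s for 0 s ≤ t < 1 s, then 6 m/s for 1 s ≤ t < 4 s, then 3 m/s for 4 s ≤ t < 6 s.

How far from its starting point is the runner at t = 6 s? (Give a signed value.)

19 m

Displacement is the signed area under the v-t curve.
0–1 s: -5 × 1 = -5 m
1–4 s: 6 × 3 = 18 m
4–6 s: 3 × 2 = 6 m
Net displacement = 19 m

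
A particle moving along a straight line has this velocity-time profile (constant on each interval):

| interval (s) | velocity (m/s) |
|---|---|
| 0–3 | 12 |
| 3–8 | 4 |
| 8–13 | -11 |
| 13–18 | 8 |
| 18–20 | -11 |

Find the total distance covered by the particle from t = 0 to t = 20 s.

Total distance travelled is ∫|v| dt — sum the magnitudes of each area piece.
0–3 s: |12| × 3 = 36 m
3–8 s: |4| × 5 = 20 m
8–13 s: |-11| × 5 = 55 m
13–18 s: |8| × 5 = 40 m
18–20 s: |-11| × 2 = 22 m
Total distance = 173 m

173 m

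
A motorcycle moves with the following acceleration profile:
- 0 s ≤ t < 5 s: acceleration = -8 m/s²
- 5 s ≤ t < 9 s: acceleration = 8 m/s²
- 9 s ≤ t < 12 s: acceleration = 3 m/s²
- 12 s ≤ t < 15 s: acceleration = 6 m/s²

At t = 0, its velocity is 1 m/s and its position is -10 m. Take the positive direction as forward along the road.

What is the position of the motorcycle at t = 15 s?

-171.5 m

On each constant-a segment, Δv = aΔt and Δx = v₀Δt + ½aΔt²; chain segment to segment.
0–5 s: v starts 1 m/s; Δx = 1·5 + ½·-8·5² = -95 m; v ends -39 m/s.
5–9 s: v starts -39 m/s; Δx = -39·4 + ½·8·4² = -92 m; v ends -7 m/s.
9–12 s: v starts -7 m/s; Δx = -7·3 + ½·3·3² = -7.5 m; v ends 2 m/s.
12–15 s: v starts 2 m/s; Δx = 2·3 + ½·6·3² = 33 m; v ends 20 m/s.
x(15) = -10 + Σ Δx = -171.5 m.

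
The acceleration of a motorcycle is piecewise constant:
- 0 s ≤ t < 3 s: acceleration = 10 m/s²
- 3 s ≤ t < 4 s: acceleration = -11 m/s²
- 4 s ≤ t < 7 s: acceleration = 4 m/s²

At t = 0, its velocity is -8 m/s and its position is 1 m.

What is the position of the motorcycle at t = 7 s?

On each constant-a segment, Δv = aΔt and Δx = v₀Δt + ½aΔt²; chain segment to segment.
0–3 s: v starts -8 m/s; Δx = -8·3 + ½·10·3² = 21 m; v ends 22 m/s.
3–4 s: v starts 22 m/s; Δx = 22·1 + ½·-11·1² = 16.5 m; v ends 11 m/s.
4–7 s: v starts 11 m/s; Δx = 11·3 + ½·4·3² = 51 m; v ends 23 m/s.
x(7) = 1 + Σ Δx = 89.5 m.

89.5 m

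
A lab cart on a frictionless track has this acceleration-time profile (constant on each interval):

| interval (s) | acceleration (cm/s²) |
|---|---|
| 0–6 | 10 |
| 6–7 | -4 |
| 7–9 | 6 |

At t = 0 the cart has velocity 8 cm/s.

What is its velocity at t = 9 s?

Δv equals the area under the a-t graph; then v = v₀ + Δv.
0–6 s: 10 × 6 = 60 cm/s
6–7 s: -4 × 1 = -4 cm/s
7–9 s: 6 × 2 = 12 cm/s
Δv = 68 cm/s, so v(9) = 8 + (68) = 76 cm/s.

76 cm/s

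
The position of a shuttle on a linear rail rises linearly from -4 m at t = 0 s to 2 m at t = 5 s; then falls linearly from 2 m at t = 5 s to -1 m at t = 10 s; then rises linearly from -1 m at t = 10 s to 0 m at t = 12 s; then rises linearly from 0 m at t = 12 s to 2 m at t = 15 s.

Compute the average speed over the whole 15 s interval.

Average speed = (total path length)/(elapsed time); on a piecewise-linear x-t graph the path length is Σ|Δx|.
0–5 s: |Δx| = |2 − -4| = 6 m
5–10 s: |Δx| = |-1 − 2| = 3 m
10–12 s: |Δx| = |0 − -1| = 1 m
12–15 s: |Δx| = |2 − 0| = 2 m
Total path = 12 m; average speed = 12/15 = 0.8 m/s.

0.8 m/s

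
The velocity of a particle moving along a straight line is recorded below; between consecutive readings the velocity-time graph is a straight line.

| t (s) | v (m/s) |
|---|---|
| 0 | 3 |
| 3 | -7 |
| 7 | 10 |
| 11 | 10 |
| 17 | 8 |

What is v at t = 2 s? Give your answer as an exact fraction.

On 0–3 s the graph is linear from 3 to -7 m/s: v(2) = 3 + (-7 − 3)·(2 − 0)/(3 − 0) = -11/3 m/s.

-11/3 m/s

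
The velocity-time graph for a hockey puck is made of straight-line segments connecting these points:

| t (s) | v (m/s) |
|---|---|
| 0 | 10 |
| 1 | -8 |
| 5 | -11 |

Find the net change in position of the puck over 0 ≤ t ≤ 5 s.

-37 m

Net displacement equals the area under the velocity-time graph (areas below the axis count negative).
0–1 s: ½(10 + -8)(1) = 1 m
1–5 s: ½(-8 + -11)(4) = -38 m
Net displacement = -37 m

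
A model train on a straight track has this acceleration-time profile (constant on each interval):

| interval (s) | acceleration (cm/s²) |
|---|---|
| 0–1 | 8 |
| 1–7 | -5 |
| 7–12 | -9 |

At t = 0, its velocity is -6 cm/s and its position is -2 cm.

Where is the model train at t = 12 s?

On each constant-a segment, Δv = aΔt and Δx = v₀Δt + ½aΔt²; chain segment to segment.
0–1 s: v starts -6 cm/s; Δx = -6·1 + ½·8·1² = -2 cm; v ends 2 cm/s.
1–7 s: v starts 2 cm/s; Δx = 2·6 + ½·-5·6² = -78 cm; v ends -28 cm/s.
7–12 s: v starts -28 cm/s; Δx = -28·5 + ½·-9·5² = -252.5 cm; v ends -73 cm/s.
x(12) = -2 + Σ Δx = -334.5 cm.

-334.5 cm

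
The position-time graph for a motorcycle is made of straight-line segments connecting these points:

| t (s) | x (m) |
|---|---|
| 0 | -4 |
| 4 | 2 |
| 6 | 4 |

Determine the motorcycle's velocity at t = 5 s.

Velocity is the slope of the x-t graph on 4–6 s: (4 − 2)/(6 − 4) = 1 m/s.

1 m/s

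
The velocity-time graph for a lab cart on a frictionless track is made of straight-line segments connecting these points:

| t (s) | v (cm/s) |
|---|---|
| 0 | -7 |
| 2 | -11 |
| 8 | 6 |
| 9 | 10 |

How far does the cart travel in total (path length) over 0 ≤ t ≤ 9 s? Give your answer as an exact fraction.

913/17 cm

Distance (not displacement) is the total path length: add the absolute areas under v-t.
0–2 s: |½(-7 + -11)(2)| = 18 cm
2–8 s: v = 0 at t = 100/17 s; triangle areas 363/17 + 108/17 = 471/17 cm
8–9 s: |½(6 + 10)(1)| = 8 cm
Total distance = 913/17 cm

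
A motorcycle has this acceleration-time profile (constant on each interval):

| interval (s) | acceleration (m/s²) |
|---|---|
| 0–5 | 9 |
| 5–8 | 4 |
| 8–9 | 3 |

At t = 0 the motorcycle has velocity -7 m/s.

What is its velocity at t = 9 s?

53 m/s

Δv equals the area under the a-t graph; then v = v₀ + Δv.
0–5 s: 9 × 5 = 45 m/s
5–8 s: 4 × 3 = 12 m/s
8–9 s: 3 × 1 = 3 m/s
Δv = 60 m/s, so v(9) = -7 + (60) = 53 m/s.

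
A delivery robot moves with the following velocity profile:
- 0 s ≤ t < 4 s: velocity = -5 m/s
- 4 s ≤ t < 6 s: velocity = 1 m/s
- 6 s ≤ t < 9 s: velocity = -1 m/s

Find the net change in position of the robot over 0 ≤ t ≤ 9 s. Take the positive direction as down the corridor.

Displacement is the signed area under the v-t curve.
0–4 s: -5 × 4 = -20 m
4–6 s: 1 × 2 = 2 m
6–9 s: -1 × 3 = -3 m
Net displacement = -21 m

-21 m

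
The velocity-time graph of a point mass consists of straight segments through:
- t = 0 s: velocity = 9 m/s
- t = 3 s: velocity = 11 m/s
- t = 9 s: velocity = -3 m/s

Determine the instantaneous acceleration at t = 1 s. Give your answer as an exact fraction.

2/3 m/s²

Acceleration is the slope of the v-t graph on 0–3 s: (11 − 9)/(3 − 0) = 2/3 m/s².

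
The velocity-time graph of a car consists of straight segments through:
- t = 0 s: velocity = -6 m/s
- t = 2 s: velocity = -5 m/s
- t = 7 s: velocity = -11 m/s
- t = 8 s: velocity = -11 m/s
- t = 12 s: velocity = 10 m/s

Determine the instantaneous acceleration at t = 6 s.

-1.2 m/s²

Acceleration is the slope of the v-t graph on 2–7 s: (-11 − -5)/(7 − 2) = -1.2 m/s².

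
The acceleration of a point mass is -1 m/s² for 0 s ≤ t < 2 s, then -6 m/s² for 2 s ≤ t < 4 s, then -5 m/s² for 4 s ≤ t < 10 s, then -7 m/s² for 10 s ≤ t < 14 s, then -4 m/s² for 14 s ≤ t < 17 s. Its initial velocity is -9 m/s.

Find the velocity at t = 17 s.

-93 m/s

Δv equals the area under the a-t graph; then v = v₀ + Δv.
0–2 s: -1 × 2 = -2 m/s
2–4 s: -6 × 2 = -12 m/s
4–10 s: -5 × 6 = -30 m/s
10–14 s: -7 × 4 = -28 m/s
14–17 s: -4 × 3 = -12 m/s
Δv = -84 m/s, so v(17) = -9 + (-84) = -93 m/s.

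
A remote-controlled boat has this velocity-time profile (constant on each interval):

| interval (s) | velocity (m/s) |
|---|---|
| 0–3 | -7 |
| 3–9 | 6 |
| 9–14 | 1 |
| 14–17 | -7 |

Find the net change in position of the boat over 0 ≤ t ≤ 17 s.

-1 m

Displacement is the signed area under the v-t curve.
0–3 s: -7 × 3 = -21 m
3–9 s: 6 × 6 = 36 m
9–14 s: 1 × 5 = 5 m
14–17 s: -7 × 3 = -21 m
Net displacement = -1 m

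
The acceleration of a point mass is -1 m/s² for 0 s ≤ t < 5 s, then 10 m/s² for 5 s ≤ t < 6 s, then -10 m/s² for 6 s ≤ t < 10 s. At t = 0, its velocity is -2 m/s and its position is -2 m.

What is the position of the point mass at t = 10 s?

-94.5 m

On each constant-a segment, Δv = aΔt and Δx = v₀Δt + ½aΔt²; chain segment to segment.
0–5 s: v starts -2 m/s; Δx = -2·5 + ½·-1·5² = -22.5 m; v ends -7 m/s.
5–6 s: v starts -7 m/s; Δx = -7·1 + ½·10·1² = -2 m; v ends 3 m/s.
6–10 s: v starts 3 m/s; Δx = 3·4 + ½·-10·4² = -68 m; v ends -37 m/s.
x(10) = -2 + Σ Δx = -94.5 m.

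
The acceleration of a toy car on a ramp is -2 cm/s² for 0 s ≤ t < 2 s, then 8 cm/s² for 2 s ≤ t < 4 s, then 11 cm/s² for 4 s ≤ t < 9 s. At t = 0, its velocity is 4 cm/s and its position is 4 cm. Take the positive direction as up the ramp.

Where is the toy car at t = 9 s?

241.5 cm

On each constant-a segment, Δv = aΔt and Δx = v₀Δt + ½aΔt²; chain segment to segment.
0–2 s: v starts 4 cm/s; Δx = 4·2 + ½·-2·2² = 4 cm; v ends 0 cm/s.
2–4 s: v starts 0 cm/s; Δx = 0·2 + ½·8·2² = 16 cm; v ends 16 cm/s.
4–9 s: v starts 16 cm/s; Δx = 16·5 + ½·11·5² = 217.5 cm; v ends 71 cm/s.
x(9) = 4 + Σ Δx = 241.5 cm.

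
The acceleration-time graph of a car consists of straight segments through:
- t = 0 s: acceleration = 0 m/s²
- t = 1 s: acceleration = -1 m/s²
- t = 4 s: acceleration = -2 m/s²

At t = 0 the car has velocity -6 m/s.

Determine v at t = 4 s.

-11 m/s

Δv equals the area under the a-t graph; then v = v₀ + Δv.
0–1 s: ½(0 + -1)(1) = -0.5 m/s
1–4 s: ½(-1 + -2)(3) = -4.5 m/s
Δv = -5 m/s, so v(4) = -6 + (-5) = -11 m/s.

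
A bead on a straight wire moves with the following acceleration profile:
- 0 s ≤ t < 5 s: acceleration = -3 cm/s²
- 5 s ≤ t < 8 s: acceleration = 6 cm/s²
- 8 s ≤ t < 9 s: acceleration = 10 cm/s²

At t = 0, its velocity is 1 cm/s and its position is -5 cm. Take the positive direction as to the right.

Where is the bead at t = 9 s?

On each constant-a segment, Δv = aΔt and Δx = v₀Δt + ½aΔt²; chain segment to segment.
0–5 s: v starts 1 cm/s; Δx = 1·5 + ½·-3·5² = -32.5 cm; v ends -14 cm/s.
5–8 s: v starts -14 cm/s; Δx = -14·3 + ½·6·3² = -15 cm; v ends 4 cm/s.
8–9 s: v starts 4 cm/s; Δx = 4·1 + ½·10·1² = 9 cm; v ends 14 cm/s.
x(9) = -5 + Σ Δx = -43.5 cm.

-43.5 cm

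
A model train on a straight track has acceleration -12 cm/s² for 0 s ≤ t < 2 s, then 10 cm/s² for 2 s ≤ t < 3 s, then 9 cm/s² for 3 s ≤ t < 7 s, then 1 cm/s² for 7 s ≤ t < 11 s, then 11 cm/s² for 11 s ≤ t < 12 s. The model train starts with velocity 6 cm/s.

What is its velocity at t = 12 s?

43 cm/s

Δv equals the area under the a-t graph; then v = v₀ + Δv.
0–2 s: -12 × 2 = -24 cm/s
2–3 s: 10 × 1 = 10 cm/s
3–7 s: 9 × 4 = 36 cm/s
7–11 s: 1 × 4 = 4 cm/s
11–12 s: 11 × 1 = 11 cm/s
Δv = 37 cm/s, so v(12) = 6 + (37) = 43 cm/s.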